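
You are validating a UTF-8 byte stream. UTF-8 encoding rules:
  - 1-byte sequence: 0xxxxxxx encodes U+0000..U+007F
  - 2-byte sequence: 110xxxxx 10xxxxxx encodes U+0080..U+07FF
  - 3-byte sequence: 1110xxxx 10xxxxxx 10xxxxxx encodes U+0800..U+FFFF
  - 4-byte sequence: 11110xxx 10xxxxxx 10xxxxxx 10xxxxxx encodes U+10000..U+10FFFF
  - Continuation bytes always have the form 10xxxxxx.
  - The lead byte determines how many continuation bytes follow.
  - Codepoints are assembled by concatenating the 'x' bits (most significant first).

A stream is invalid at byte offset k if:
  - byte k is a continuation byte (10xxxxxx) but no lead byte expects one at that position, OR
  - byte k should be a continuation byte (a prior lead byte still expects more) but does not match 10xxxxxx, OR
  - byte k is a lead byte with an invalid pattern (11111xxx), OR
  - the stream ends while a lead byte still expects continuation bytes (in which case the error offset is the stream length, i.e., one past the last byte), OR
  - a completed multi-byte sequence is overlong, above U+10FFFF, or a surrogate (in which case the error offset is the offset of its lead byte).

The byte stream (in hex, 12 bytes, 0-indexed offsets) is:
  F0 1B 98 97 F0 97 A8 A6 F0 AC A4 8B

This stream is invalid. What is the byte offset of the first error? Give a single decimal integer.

Byte[0]=F0: 4-byte lead, need 3 cont bytes. acc=0x0
Byte[1]=1B: expected 10xxxxxx continuation. INVALID

Answer: 1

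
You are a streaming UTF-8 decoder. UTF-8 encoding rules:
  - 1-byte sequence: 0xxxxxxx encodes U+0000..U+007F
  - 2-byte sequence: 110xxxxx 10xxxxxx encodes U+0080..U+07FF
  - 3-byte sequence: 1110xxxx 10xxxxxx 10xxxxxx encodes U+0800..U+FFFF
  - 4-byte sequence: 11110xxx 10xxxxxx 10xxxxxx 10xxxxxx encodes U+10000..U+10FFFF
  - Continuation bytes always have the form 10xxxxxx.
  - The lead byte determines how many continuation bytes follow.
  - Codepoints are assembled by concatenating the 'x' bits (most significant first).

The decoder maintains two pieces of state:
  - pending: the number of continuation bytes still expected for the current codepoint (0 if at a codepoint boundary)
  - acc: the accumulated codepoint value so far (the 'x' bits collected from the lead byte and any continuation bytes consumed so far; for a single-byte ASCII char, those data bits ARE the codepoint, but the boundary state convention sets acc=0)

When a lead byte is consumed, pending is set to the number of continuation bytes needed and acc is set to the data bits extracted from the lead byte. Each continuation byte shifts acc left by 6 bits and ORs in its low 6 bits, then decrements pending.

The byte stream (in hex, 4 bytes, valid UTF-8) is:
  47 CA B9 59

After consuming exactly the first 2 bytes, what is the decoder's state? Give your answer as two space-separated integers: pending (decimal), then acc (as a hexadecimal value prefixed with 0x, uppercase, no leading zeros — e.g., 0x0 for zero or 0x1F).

Byte[0]=47: 1-byte. pending=0, acc=0x0
Byte[1]=CA: 2-byte lead. pending=1, acc=0xA

Answer: 1 0xA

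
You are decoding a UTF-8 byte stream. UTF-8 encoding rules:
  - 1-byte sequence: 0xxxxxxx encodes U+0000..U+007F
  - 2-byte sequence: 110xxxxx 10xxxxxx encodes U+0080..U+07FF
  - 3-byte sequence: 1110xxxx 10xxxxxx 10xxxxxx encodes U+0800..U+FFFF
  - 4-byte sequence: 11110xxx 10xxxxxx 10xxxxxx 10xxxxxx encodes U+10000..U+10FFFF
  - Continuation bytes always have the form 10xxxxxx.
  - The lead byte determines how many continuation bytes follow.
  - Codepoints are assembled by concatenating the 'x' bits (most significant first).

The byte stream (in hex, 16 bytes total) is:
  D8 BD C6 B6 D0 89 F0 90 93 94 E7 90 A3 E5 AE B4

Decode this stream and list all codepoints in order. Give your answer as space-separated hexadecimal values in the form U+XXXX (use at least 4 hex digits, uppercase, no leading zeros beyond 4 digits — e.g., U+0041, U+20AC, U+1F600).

Answer: U+063D U+01B6 U+0409 U+104D4 U+7423 U+5BB4

Derivation:
Byte[0]=D8: 2-byte lead, need 1 cont bytes. acc=0x18
Byte[1]=BD: continuation. acc=(acc<<6)|0x3D=0x63D
Completed: cp=U+063D (starts at byte 0)
Byte[2]=C6: 2-byte lead, need 1 cont bytes. acc=0x6
Byte[3]=B6: continuation. acc=(acc<<6)|0x36=0x1B6
Completed: cp=U+01B6 (starts at byte 2)
Byte[4]=D0: 2-byte lead, need 1 cont bytes. acc=0x10
Byte[5]=89: continuation. acc=(acc<<6)|0x09=0x409
Completed: cp=U+0409 (starts at byte 4)
Byte[6]=F0: 4-byte lead, need 3 cont bytes. acc=0x0
Byte[7]=90: continuation. acc=(acc<<6)|0x10=0x10
Byte[8]=93: continuation. acc=(acc<<6)|0x13=0x413
Byte[9]=94: continuation. acc=(acc<<6)|0x14=0x104D4
Completed: cp=U+104D4 (starts at byte 6)
Byte[10]=E7: 3-byte lead, need 2 cont bytes. acc=0x7
Byte[11]=90: continuation. acc=(acc<<6)|0x10=0x1D0
Byte[12]=A3: continuation. acc=(acc<<6)|0x23=0x7423
Completed: cp=U+7423 (starts at byte 10)
Byte[13]=E5: 3-byte lead, need 2 cont bytes. acc=0x5
Byte[14]=AE: continuation. acc=(acc<<6)|0x2E=0x16E
Byte[15]=B4: continuation. acc=(acc<<6)|0x34=0x5BB4
Completed: cp=U+5BB4 (starts at byte 13)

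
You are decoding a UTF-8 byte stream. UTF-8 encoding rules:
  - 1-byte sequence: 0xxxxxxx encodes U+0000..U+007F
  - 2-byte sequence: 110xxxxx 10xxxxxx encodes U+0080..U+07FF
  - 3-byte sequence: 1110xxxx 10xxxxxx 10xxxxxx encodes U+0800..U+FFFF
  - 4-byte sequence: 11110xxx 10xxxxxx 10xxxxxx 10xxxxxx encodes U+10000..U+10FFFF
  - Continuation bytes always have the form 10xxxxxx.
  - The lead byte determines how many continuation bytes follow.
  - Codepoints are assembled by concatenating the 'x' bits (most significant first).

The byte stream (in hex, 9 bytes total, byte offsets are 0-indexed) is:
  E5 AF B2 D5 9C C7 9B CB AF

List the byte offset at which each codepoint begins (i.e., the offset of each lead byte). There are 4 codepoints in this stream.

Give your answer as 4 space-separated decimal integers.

Byte[0]=E5: 3-byte lead, need 2 cont bytes. acc=0x5
Byte[1]=AF: continuation. acc=(acc<<6)|0x2F=0x16F
Byte[2]=B2: continuation. acc=(acc<<6)|0x32=0x5BF2
Completed: cp=U+5BF2 (starts at byte 0)
Byte[3]=D5: 2-byte lead, need 1 cont bytes. acc=0x15
Byte[4]=9C: continuation. acc=(acc<<6)|0x1C=0x55C
Completed: cp=U+055C (starts at byte 3)
Byte[5]=C7: 2-byte lead, need 1 cont bytes. acc=0x7
Byte[6]=9B: continuation. acc=(acc<<6)|0x1B=0x1DB
Completed: cp=U+01DB (starts at byte 5)
Byte[7]=CB: 2-byte lead, need 1 cont bytes. acc=0xB
Byte[8]=AF: continuation. acc=(acc<<6)|0x2F=0x2EF
Completed: cp=U+02EF (starts at byte 7)

Answer: 0 3 5 7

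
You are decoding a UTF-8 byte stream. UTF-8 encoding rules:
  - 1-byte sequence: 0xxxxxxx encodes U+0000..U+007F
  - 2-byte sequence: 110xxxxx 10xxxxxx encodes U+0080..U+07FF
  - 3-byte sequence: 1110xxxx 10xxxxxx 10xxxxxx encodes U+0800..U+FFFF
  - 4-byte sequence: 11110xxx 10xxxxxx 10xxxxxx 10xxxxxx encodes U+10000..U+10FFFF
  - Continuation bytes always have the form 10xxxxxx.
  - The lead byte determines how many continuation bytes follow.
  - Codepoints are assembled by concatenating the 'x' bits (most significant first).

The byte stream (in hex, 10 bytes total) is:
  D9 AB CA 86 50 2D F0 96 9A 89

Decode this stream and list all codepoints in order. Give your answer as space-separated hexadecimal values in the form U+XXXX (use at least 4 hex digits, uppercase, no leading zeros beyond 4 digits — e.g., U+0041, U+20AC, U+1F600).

Byte[0]=D9: 2-byte lead, need 1 cont bytes. acc=0x19
Byte[1]=AB: continuation. acc=(acc<<6)|0x2B=0x66B
Completed: cp=U+066B (starts at byte 0)
Byte[2]=CA: 2-byte lead, need 1 cont bytes. acc=0xA
Byte[3]=86: continuation. acc=(acc<<6)|0x06=0x286
Completed: cp=U+0286 (starts at byte 2)
Byte[4]=50: 1-byte ASCII. cp=U+0050
Byte[5]=2D: 1-byte ASCII. cp=U+002D
Byte[6]=F0: 4-byte lead, need 3 cont bytes. acc=0x0
Byte[7]=96: continuation. acc=(acc<<6)|0x16=0x16
Byte[8]=9A: continuation. acc=(acc<<6)|0x1A=0x59A
Byte[9]=89: continuation. acc=(acc<<6)|0x09=0x16689
Completed: cp=U+16689 (starts at byte 6)

Answer: U+066B U+0286 U+0050 U+002D U+16689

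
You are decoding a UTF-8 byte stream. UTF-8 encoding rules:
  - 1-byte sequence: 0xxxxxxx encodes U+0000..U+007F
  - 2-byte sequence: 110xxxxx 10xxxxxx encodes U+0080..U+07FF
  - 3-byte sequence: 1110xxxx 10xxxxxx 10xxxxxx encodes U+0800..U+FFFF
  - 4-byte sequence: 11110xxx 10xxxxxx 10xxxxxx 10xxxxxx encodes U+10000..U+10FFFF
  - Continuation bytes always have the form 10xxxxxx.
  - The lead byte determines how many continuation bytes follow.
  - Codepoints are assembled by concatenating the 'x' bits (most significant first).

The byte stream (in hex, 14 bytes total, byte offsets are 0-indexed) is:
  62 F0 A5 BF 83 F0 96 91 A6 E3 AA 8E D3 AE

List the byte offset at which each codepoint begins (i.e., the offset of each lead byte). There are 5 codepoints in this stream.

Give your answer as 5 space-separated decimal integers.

Answer: 0 1 5 9 12

Derivation:
Byte[0]=62: 1-byte ASCII. cp=U+0062
Byte[1]=F0: 4-byte lead, need 3 cont bytes. acc=0x0
Byte[2]=A5: continuation. acc=(acc<<6)|0x25=0x25
Byte[3]=BF: continuation. acc=(acc<<6)|0x3F=0x97F
Byte[4]=83: continuation. acc=(acc<<6)|0x03=0x25FC3
Completed: cp=U+25FC3 (starts at byte 1)
Byte[5]=F0: 4-byte lead, need 3 cont bytes. acc=0x0
Byte[6]=96: continuation. acc=(acc<<6)|0x16=0x16
Byte[7]=91: continuation. acc=(acc<<6)|0x11=0x591
Byte[8]=A6: continuation. acc=(acc<<6)|0x26=0x16466
Completed: cp=U+16466 (starts at byte 5)
Byte[9]=E3: 3-byte lead, need 2 cont bytes. acc=0x3
Byte[10]=AA: continuation. acc=(acc<<6)|0x2A=0xEA
Byte[11]=8E: continuation. acc=(acc<<6)|0x0E=0x3A8E
Completed: cp=U+3A8E (starts at byte 9)
Byte[12]=D3: 2-byte lead, need 1 cont bytes. acc=0x13
Byte[13]=AE: continuation. acc=(acc<<6)|0x2E=0x4EE
Completed: cp=U+04EE (starts at byte 12)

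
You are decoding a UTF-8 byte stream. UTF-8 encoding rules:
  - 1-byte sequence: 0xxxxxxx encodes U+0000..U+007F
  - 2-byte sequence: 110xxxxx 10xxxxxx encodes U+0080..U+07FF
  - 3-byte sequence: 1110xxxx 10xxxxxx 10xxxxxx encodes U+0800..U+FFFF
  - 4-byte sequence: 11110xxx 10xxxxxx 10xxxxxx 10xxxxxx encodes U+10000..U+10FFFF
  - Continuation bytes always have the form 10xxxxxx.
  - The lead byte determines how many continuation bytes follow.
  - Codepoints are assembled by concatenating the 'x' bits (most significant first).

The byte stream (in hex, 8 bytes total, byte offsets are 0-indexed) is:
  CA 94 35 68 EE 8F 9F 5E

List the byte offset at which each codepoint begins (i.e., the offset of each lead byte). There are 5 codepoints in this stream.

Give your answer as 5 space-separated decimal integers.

Byte[0]=CA: 2-byte lead, need 1 cont bytes. acc=0xA
Byte[1]=94: continuation. acc=(acc<<6)|0x14=0x294
Completed: cp=U+0294 (starts at byte 0)
Byte[2]=35: 1-byte ASCII. cp=U+0035
Byte[3]=68: 1-byte ASCII. cp=U+0068
Byte[4]=EE: 3-byte lead, need 2 cont bytes. acc=0xE
Byte[5]=8F: continuation. acc=(acc<<6)|0x0F=0x38F
Byte[6]=9F: continuation. acc=(acc<<6)|0x1F=0xE3DF
Completed: cp=U+E3DF (starts at byte 4)
Byte[7]=5E: 1-byte ASCII. cp=U+005E

Answer: 0 2 3 4 7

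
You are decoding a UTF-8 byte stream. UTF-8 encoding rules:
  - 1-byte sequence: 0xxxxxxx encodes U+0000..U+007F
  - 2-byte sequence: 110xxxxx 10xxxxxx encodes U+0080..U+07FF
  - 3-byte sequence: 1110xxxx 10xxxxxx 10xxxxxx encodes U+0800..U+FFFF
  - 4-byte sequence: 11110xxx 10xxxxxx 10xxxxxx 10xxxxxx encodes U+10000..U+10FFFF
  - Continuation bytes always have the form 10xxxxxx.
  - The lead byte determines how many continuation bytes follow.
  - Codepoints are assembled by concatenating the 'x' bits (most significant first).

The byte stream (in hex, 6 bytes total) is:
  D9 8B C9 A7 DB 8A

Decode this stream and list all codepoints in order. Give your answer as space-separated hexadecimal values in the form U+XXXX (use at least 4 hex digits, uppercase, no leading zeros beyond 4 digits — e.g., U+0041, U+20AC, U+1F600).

Answer: U+064B U+0267 U+06CA

Derivation:
Byte[0]=D9: 2-byte lead, need 1 cont bytes. acc=0x19
Byte[1]=8B: continuation. acc=(acc<<6)|0x0B=0x64B
Completed: cp=U+064B (starts at byte 0)
Byte[2]=C9: 2-byte lead, need 1 cont bytes. acc=0x9
Byte[3]=A7: continuation. acc=(acc<<6)|0x27=0x267
Completed: cp=U+0267 (starts at byte 2)
Byte[4]=DB: 2-byte lead, need 1 cont bytes. acc=0x1B
Byte[5]=8A: continuation. acc=(acc<<6)|0x0A=0x6CA
Completed: cp=U+06CA (starts at byte 4)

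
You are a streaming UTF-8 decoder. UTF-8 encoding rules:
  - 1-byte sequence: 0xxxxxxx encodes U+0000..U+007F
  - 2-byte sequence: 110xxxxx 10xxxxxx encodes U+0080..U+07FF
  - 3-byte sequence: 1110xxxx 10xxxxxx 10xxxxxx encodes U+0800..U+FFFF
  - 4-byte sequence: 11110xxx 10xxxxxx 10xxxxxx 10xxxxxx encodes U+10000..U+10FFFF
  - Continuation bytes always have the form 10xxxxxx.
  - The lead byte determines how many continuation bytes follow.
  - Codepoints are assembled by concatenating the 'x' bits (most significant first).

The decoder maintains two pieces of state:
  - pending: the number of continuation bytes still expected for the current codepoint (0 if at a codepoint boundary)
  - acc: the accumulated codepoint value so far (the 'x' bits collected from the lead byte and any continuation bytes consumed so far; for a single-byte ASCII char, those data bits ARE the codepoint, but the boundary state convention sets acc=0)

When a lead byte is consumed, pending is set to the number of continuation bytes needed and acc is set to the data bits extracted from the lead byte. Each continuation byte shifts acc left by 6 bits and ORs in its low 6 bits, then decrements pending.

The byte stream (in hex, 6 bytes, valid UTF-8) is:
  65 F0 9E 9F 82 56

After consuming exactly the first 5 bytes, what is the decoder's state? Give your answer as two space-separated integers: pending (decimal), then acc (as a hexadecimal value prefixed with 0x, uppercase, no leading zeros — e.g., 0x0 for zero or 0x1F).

Byte[0]=65: 1-byte. pending=0, acc=0x0
Byte[1]=F0: 4-byte lead. pending=3, acc=0x0
Byte[2]=9E: continuation. acc=(acc<<6)|0x1E=0x1E, pending=2
Byte[3]=9F: continuation. acc=(acc<<6)|0x1F=0x79F, pending=1
Byte[4]=82: continuation. acc=(acc<<6)|0x02=0x1E7C2, pending=0

Answer: 0 0x1E7C2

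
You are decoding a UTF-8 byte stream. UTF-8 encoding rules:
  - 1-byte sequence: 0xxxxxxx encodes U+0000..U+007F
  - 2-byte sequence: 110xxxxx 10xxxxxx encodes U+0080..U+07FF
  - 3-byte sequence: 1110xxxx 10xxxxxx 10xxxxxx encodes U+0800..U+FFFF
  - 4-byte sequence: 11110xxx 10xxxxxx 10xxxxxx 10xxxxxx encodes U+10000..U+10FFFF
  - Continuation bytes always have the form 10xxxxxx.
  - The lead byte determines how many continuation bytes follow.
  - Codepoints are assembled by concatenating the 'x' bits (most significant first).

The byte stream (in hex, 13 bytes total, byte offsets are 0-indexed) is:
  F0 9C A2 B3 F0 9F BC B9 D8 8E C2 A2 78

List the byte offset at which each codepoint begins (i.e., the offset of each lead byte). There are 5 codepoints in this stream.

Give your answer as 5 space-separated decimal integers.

Byte[0]=F0: 4-byte lead, need 3 cont bytes. acc=0x0
Byte[1]=9C: continuation. acc=(acc<<6)|0x1C=0x1C
Byte[2]=A2: continuation. acc=(acc<<6)|0x22=0x722
Byte[3]=B3: continuation. acc=(acc<<6)|0x33=0x1C8B3
Completed: cp=U+1C8B3 (starts at byte 0)
Byte[4]=F0: 4-byte lead, need 3 cont bytes. acc=0x0
Byte[5]=9F: continuation. acc=(acc<<6)|0x1F=0x1F
Byte[6]=BC: continuation. acc=(acc<<6)|0x3C=0x7FC
Byte[7]=B9: continuation. acc=(acc<<6)|0x39=0x1FF39
Completed: cp=U+1FF39 (starts at byte 4)
Byte[8]=D8: 2-byte lead, need 1 cont bytes. acc=0x18
Byte[9]=8E: continuation. acc=(acc<<6)|0x0E=0x60E
Completed: cp=U+060E (starts at byte 8)
Byte[10]=C2: 2-byte lead, need 1 cont bytes. acc=0x2
Byte[11]=A2: continuation. acc=(acc<<6)|0x22=0xA2
Completed: cp=U+00A2 (starts at byte 10)
Byte[12]=78: 1-byte ASCII. cp=U+0078

Answer: 0 4 8 10 12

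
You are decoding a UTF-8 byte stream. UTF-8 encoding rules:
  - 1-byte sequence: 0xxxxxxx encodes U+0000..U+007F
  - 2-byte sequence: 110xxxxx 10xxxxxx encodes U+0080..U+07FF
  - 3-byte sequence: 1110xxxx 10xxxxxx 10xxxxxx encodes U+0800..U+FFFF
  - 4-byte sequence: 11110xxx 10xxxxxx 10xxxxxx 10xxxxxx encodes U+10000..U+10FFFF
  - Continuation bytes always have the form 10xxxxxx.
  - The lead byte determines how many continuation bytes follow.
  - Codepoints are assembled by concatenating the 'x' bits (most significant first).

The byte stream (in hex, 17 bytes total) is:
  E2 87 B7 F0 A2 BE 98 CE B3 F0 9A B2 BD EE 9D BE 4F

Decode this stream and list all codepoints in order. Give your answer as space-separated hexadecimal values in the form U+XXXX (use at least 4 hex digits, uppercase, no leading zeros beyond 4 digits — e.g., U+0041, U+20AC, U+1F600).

Byte[0]=E2: 3-byte lead, need 2 cont bytes. acc=0x2
Byte[1]=87: continuation. acc=(acc<<6)|0x07=0x87
Byte[2]=B7: continuation. acc=(acc<<6)|0x37=0x21F7
Completed: cp=U+21F7 (starts at byte 0)
Byte[3]=F0: 4-byte lead, need 3 cont bytes. acc=0x0
Byte[4]=A2: continuation. acc=(acc<<6)|0x22=0x22
Byte[5]=BE: continuation. acc=(acc<<6)|0x3E=0x8BE
Byte[6]=98: continuation. acc=(acc<<6)|0x18=0x22F98
Completed: cp=U+22F98 (starts at byte 3)
Byte[7]=CE: 2-byte lead, need 1 cont bytes. acc=0xE
Byte[8]=B3: continuation. acc=(acc<<6)|0x33=0x3B3
Completed: cp=U+03B3 (starts at byte 7)
Byte[9]=F0: 4-byte lead, need 3 cont bytes. acc=0x0
Byte[10]=9A: continuation. acc=(acc<<6)|0x1A=0x1A
Byte[11]=B2: continuation. acc=(acc<<6)|0x32=0x6B2
Byte[12]=BD: continuation. acc=(acc<<6)|0x3D=0x1ACBD
Completed: cp=U+1ACBD (starts at byte 9)
Byte[13]=EE: 3-byte lead, need 2 cont bytes. acc=0xE
Byte[14]=9D: continuation. acc=(acc<<6)|0x1D=0x39D
Byte[15]=BE: continuation. acc=(acc<<6)|0x3E=0xE77E
Completed: cp=U+E77E (starts at byte 13)
Byte[16]=4F: 1-byte ASCII. cp=U+004F

Answer: U+21F7 U+22F98 U+03B3 U+1ACBD U+E77E U+004F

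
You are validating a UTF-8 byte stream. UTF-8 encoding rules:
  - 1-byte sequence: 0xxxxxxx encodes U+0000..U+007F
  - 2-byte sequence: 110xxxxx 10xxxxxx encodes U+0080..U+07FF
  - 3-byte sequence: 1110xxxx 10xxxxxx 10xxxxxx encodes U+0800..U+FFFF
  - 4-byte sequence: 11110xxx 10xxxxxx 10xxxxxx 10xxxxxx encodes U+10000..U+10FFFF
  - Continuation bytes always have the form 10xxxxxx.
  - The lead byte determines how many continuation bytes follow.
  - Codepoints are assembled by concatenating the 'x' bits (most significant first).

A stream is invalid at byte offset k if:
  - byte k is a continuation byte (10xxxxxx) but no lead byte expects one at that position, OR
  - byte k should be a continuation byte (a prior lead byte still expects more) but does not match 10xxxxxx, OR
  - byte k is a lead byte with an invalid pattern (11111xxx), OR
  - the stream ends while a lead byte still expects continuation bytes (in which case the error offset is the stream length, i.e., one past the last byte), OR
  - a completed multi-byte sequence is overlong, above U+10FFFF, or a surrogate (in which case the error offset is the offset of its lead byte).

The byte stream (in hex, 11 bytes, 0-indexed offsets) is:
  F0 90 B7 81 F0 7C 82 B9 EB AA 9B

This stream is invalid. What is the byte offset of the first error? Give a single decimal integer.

Answer: 5

Derivation:
Byte[0]=F0: 4-byte lead, need 3 cont bytes. acc=0x0
Byte[1]=90: continuation. acc=(acc<<6)|0x10=0x10
Byte[2]=B7: continuation. acc=(acc<<6)|0x37=0x437
Byte[3]=81: continuation. acc=(acc<<6)|0x01=0x10DC1
Completed: cp=U+10DC1 (starts at byte 0)
Byte[4]=F0: 4-byte lead, need 3 cont bytes. acc=0x0
Byte[5]=7C: expected 10xxxxxx continuation. INVALID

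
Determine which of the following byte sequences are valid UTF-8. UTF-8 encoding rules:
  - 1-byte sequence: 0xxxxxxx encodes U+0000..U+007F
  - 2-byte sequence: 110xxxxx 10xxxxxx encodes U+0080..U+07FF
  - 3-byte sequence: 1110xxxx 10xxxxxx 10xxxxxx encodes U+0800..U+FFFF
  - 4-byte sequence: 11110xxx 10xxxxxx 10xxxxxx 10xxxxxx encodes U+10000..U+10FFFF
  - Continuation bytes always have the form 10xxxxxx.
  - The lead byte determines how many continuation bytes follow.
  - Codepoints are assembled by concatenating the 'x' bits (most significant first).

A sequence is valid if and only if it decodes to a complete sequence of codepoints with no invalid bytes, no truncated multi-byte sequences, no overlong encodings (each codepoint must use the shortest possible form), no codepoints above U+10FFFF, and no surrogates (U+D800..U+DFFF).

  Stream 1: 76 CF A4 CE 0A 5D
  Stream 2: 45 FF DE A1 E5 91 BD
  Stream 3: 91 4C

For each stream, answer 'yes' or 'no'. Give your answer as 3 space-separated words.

Stream 1: error at byte offset 4. INVALID
Stream 2: error at byte offset 1. INVALID
Stream 3: error at byte offset 0. INVALID

Answer: no no no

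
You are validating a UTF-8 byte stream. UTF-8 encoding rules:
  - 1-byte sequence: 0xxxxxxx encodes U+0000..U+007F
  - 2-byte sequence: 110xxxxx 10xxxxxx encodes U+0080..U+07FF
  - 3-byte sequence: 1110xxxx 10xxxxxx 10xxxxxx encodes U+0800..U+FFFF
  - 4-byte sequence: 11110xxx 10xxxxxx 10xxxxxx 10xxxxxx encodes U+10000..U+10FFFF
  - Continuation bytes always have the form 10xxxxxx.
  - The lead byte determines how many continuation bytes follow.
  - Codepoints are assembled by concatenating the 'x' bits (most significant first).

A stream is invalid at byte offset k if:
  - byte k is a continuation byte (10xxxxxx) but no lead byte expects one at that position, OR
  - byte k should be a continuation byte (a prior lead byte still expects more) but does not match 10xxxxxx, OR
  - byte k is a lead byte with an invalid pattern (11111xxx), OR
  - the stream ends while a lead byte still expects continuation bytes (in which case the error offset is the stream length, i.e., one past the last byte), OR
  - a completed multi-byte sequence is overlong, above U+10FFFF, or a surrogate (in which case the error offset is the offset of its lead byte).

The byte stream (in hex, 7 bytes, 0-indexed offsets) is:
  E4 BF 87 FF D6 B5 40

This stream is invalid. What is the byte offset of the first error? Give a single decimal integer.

Byte[0]=E4: 3-byte lead, need 2 cont bytes. acc=0x4
Byte[1]=BF: continuation. acc=(acc<<6)|0x3F=0x13F
Byte[2]=87: continuation. acc=(acc<<6)|0x07=0x4FC7
Completed: cp=U+4FC7 (starts at byte 0)
Byte[3]=FF: INVALID lead byte (not 0xxx/110x/1110/11110)

Answer: 3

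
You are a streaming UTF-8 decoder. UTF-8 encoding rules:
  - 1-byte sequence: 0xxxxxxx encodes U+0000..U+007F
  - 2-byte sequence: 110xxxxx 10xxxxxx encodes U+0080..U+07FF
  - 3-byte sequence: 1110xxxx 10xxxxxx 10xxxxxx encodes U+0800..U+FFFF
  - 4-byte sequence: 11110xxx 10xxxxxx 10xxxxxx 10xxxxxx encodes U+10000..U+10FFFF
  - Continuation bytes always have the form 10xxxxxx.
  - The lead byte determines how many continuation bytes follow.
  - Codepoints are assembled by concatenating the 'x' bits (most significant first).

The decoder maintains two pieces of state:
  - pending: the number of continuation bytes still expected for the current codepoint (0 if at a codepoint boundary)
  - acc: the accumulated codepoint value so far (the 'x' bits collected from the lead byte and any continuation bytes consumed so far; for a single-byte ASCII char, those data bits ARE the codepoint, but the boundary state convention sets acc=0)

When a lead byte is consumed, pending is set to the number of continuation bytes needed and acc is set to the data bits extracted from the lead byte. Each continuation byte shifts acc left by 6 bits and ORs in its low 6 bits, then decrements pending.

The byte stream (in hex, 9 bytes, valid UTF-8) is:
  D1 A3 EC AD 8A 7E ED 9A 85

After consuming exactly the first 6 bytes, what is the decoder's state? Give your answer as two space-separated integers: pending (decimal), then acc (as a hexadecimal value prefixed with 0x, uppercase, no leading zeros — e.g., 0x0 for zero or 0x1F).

Answer: 0 0x0

Derivation:
Byte[0]=D1: 2-byte lead. pending=1, acc=0x11
Byte[1]=A3: continuation. acc=(acc<<6)|0x23=0x463, pending=0
Byte[2]=EC: 3-byte lead. pending=2, acc=0xC
Byte[3]=AD: continuation. acc=(acc<<6)|0x2D=0x32D, pending=1
Byte[4]=8A: continuation. acc=(acc<<6)|0x0A=0xCB4A, pending=0
Byte[5]=7E: 1-byte. pending=0, acc=0x0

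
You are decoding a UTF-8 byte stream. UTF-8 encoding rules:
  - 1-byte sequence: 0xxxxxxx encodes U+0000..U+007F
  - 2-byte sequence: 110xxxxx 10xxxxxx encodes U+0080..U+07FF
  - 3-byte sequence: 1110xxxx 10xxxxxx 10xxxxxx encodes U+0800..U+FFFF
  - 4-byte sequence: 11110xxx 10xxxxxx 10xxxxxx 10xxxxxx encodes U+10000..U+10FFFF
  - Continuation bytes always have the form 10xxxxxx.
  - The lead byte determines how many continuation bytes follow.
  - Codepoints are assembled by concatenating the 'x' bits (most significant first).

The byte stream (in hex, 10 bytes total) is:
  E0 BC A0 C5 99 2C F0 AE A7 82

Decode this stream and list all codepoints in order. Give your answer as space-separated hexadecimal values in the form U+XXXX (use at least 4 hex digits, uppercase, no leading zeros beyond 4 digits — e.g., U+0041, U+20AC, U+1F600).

Byte[0]=E0: 3-byte lead, need 2 cont bytes. acc=0x0
Byte[1]=BC: continuation. acc=(acc<<6)|0x3C=0x3C
Byte[2]=A0: continuation. acc=(acc<<6)|0x20=0xF20
Completed: cp=U+0F20 (starts at byte 0)
Byte[3]=C5: 2-byte lead, need 1 cont bytes. acc=0x5
Byte[4]=99: continuation. acc=(acc<<6)|0x19=0x159
Completed: cp=U+0159 (starts at byte 3)
Byte[5]=2C: 1-byte ASCII. cp=U+002C
Byte[6]=F0: 4-byte lead, need 3 cont bytes. acc=0x0
Byte[7]=AE: continuation. acc=(acc<<6)|0x2E=0x2E
Byte[8]=A7: continuation. acc=(acc<<6)|0x27=0xBA7
Byte[9]=82: continuation. acc=(acc<<6)|0x02=0x2E9C2
Completed: cp=U+2E9C2 (starts at byte 6)

Answer: U+0F20 U+0159 U+002C U+2E9C2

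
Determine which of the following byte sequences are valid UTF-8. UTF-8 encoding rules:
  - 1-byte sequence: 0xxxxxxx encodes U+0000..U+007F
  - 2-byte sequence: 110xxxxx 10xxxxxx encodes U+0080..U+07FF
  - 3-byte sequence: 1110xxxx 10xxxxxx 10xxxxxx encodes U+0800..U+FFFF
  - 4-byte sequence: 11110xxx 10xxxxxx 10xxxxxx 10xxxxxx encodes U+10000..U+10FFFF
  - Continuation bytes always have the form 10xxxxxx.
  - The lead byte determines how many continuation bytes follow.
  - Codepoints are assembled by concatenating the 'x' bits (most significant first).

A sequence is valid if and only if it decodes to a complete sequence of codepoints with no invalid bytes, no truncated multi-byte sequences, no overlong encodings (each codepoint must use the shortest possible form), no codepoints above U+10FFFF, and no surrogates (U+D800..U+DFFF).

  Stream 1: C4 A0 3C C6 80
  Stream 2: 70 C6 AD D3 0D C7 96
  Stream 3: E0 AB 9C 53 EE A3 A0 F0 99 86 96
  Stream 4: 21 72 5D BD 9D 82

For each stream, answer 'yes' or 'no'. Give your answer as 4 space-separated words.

Stream 1: decodes cleanly. VALID
Stream 2: error at byte offset 4. INVALID
Stream 3: decodes cleanly. VALID
Stream 4: error at byte offset 3. INVALID

Answer: yes no yes no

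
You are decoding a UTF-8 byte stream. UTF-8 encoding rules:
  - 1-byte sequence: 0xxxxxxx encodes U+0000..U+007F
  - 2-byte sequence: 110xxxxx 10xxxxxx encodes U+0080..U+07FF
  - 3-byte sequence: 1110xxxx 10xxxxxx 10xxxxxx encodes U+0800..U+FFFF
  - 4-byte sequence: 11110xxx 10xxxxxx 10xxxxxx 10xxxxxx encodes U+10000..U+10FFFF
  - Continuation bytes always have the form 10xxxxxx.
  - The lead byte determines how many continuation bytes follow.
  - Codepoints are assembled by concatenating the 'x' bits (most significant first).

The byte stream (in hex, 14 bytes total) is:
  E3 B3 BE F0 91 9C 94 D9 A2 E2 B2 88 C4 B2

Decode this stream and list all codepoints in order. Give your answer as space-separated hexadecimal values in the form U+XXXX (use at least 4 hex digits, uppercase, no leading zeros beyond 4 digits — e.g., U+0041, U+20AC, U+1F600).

Answer: U+3CFE U+11714 U+0662 U+2C88 U+0132

Derivation:
Byte[0]=E3: 3-byte lead, need 2 cont bytes. acc=0x3
Byte[1]=B3: continuation. acc=(acc<<6)|0x33=0xF3
Byte[2]=BE: continuation. acc=(acc<<6)|0x3E=0x3CFE
Completed: cp=U+3CFE (starts at byte 0)
Byte[3]=F0: 4-byte lead, need 3 cont bytes. acc=0x0
Byte[4]=91: continuation. acc=(acc<<6)|0x11=0x11
Byte[5]=9C: continuation. acc=(acc<<6)|0x1C=0x45C
Byte[6]=94: continuation. acc=(acc<<6)|0x14=0x11714
Completed: cp=U+11714 (starts at byte 3)
Byte[7]=D9: 2-byte lead, need 1 cont bytes. acc=0x19
Byte[8]=A2: continuation. acc=(acc<<6)|0x22=0x662
Completed: cp=U+0662 (starts at byte 7)
Byte[9]=E2: 3-byte lead, need 2 cont bytes. acc=0x2
Byte[10]=B2: continuation. acc=(acc<<6)|0x32=0xB2
Byte[11]=88: continuation. acc=(acc<<6)|0x08=0x2C88
Completed: cp=U+2C88 (starts at byte 9)
Byte[12]=C4: 2-byte lead, need 1 cont bytes. acc=0x4
Byte[13]=B2: continuation. acc=(acc<<6)|0x32=0x132
Completed: cp=U+0132 (starts at byte 12)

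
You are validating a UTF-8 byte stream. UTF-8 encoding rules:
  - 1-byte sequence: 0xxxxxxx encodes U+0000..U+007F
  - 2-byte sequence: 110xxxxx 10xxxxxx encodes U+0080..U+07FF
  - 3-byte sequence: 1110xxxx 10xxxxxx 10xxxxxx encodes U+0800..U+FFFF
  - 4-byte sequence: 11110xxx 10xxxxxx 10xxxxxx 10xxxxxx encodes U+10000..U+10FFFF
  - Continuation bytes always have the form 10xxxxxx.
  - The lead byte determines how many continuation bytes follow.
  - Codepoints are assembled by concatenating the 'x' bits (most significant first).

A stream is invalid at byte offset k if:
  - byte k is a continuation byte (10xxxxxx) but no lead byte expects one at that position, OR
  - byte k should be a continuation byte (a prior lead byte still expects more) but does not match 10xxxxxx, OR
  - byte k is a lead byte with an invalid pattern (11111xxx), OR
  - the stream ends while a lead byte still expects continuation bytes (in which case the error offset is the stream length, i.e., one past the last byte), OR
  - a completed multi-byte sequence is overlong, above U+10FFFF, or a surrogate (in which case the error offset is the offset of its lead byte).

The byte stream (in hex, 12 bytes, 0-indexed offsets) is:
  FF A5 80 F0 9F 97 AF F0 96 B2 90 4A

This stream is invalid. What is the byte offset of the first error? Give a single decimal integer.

Byte[0]=FF: INVALID lead byte (not 0xxx/110x/1110/11110)

Answer: 0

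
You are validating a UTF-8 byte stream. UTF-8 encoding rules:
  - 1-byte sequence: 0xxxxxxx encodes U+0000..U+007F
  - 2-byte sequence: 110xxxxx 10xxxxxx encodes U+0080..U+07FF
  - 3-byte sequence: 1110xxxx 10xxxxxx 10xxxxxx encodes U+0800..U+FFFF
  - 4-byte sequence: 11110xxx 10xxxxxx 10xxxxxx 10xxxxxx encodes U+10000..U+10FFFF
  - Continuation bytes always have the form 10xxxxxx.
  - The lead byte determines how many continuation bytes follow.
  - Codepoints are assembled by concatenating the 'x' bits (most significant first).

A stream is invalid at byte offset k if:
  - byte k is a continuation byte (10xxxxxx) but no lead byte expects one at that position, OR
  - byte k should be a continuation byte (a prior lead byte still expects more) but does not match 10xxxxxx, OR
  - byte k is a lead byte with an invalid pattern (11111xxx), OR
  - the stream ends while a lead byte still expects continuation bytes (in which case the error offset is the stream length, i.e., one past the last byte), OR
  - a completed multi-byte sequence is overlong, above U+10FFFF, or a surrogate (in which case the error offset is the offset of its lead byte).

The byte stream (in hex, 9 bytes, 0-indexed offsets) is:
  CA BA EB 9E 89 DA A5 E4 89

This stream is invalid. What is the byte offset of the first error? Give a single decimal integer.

Byte[0]=CA: 2-byte lead, need 1 cont bytes. acc=0xA
Byte[1]=BA: continuation. acc=(acc<<6)|0x3A=0x2BA
Completed: cp=U+02BA (starts at byte 0)
Byte[2]=EB: 3-byte lead, need 2 cont bytes. acc=0xB
Byte[3]=9E: continuation. acc=(acc<<6)|0x1E=0x2DE
Byte[4]=89: continuation. acc=(acc<<6)|0x09=0xB789
Completed: cp=U+B789 (starts at byte 2)
Byte[5]=DA: 2-byte lead, need 1 cont bytes. acc=0x1A
Byte[6]=A5: continuation. acc=(acc<<6)|0x25=0x6A5
Completed: cp=U+06A5 (starts at byte 5)
Byte[7]=E4: 3-byte lead, need 2 cont bytes. acc=0x4
Byte[8]=89: continuation. acc=(acc<<6)|0x09=0x109
Byte[9]: stream ended, expected continuation. INVALID

Answer: 9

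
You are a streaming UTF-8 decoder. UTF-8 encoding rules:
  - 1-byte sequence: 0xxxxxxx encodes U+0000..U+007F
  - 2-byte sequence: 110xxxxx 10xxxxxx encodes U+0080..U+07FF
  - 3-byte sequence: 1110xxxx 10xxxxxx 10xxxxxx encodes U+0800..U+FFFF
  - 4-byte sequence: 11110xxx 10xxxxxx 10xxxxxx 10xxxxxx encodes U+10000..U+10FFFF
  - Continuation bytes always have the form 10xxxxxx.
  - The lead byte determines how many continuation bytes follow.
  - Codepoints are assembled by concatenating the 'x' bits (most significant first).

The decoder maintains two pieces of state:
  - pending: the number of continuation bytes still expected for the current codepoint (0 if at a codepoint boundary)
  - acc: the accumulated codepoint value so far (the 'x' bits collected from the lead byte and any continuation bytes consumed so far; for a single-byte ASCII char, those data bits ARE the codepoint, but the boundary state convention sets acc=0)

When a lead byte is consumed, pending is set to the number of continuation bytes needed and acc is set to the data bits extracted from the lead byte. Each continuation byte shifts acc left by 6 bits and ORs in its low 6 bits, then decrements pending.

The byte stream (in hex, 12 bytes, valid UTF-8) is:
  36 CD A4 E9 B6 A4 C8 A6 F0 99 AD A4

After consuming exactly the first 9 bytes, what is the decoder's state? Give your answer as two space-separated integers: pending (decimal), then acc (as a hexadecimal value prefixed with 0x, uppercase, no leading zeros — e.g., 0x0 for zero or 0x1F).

Answer: 3 0x0

Derivation:
Byte[0]=36: 1-byte. pending=0, acc=0x0
Byte[1]=CD: 2-byte lead. pending=1, acc=0xD
Byte[2]=A4: continuation. acc=(acc<<6)|0x24=0x364, pending=0
Byte[3]=E9: 3-byte lead. pending=2, acc=0x9
Byte[4]=B6: continuation. acc=(acc<<6)|0x36=0x276, pending=1
Byte[5]=A4: continuation. acc=(acc<<6)|0x24=0x9DA4, pending=0
Byte[6]=C8: 2-byte lead. pending=1, acc=0x8
Byte[7]=A6: continuation. acc=(acc<<6)|0x26=0x226, pending=0
Byte[8]=F0: 4-byte lead. pending=3, acc=0x0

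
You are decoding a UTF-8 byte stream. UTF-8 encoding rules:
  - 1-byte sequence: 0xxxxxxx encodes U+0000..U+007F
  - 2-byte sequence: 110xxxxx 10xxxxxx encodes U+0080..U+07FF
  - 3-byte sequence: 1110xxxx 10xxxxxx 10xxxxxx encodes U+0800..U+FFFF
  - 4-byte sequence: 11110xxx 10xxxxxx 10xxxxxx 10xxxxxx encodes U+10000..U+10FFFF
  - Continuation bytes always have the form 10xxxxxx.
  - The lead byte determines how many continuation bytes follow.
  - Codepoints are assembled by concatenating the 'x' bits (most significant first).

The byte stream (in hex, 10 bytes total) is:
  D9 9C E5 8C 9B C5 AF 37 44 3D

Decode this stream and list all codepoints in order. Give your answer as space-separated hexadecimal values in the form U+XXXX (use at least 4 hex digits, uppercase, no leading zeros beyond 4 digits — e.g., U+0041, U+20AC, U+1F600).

Answer: U+065C U+531B U+016F U+0037 U+0044 U+003D

Derivation:
Byte[0]=D9: 2-byte lead, need 1 cont bytes. acc=0x19
Byte[1]=9C: continuation. acc=(acc<<6)|0x1C=0x65C
Completed: cp=U+065C (starts at byte 0)
Byte[2]=E5: 3-byte lead, need 2 cont bytes. acc=0x5
Byte[3]=8C: continuation. acc=(acc<<6)|0x0C=0x14C
Byte[4]=9B: continuation. acc=(acc<<6)|0x1B=0x531B
Completed: cp=U+531B (starts at byte 2)
Byte[5]=C5: 2-byte lead, need 1 cont bytes. acc=0x5
Byte[6]=AF: continuation. acc=(acc<<6)|0x2F=0x16F
Completed: cp=U+016F (starts at byte 5)
Byte[7]=37: 1-byte ASCII. cp=U+0037
Byte[8]=44: 1-byte ASCII. cp=U+0044
Byte[9]=3D: 1-byte ASCII. cp=U+003D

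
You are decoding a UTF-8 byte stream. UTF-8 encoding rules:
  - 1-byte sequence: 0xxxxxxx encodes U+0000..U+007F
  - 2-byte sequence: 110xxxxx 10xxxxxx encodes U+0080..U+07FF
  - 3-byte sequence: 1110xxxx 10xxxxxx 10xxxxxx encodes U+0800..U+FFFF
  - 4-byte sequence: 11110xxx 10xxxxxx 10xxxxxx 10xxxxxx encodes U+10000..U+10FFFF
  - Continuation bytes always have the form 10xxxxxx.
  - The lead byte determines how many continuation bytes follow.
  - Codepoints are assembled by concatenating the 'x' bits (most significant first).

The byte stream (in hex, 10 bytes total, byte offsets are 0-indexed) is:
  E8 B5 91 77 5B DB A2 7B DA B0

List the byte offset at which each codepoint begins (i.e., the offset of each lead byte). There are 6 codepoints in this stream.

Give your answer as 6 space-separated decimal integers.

Answer: 0 3 4 5 7 8

Derivation:
Byte[0]=E8: 3-byte lead, need 2 cont bytes. acc=0x8
Byte[1]=B5: continuation. acc=(acc<<6)|0x35=0x235
Byte[2]=91: continuation. acc=(acc<<6)|0x11=0x8D51
Completed: cp=U+8D51 (starts at byte 0)
Byte[3]=77: 1-byte ASCII. cp=U+0077
Byte[4]=5B: 1-byte ASCII. cp=U+005B
Byte[5]=DB: 2-byte lead, need 1 cont bytes. acc=0x1B
Byte[6]=A2: continuation. acc=(acc<<6)|0x22=0x6E2
Completed: cp=U+06E2 (starts at byte 5)
Byte[7]=7B: 1-byte ASCII. cp=U+007B
Byte[8]=DA: 2-byte lead, need 1 cont bytes. acc=0x1A
Byte[9]=B0: continuation. acc=(acc<<6)|0x30=0x6B0
Completed: cp=U+06B0 (starts at byte 8)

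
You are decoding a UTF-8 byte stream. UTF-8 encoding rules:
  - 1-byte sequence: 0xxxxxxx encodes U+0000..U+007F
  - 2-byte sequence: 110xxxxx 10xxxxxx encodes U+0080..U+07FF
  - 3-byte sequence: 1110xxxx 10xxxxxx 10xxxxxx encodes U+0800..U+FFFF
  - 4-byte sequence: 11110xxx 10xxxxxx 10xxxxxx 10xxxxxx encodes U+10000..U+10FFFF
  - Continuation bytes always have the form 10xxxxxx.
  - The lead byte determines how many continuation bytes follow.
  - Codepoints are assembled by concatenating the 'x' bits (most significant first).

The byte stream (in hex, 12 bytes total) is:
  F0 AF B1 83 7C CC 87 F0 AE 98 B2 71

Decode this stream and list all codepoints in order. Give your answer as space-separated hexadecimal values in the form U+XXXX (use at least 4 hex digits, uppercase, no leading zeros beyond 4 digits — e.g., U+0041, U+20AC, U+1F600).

Answer: U+2FC43 U+007C U+0307 U+2E632 U+0071

Derivation:
Byte[0]=F0: 4-byte lead, need 3 cont bytes. acc=0x0
Byte[1]=AF: continuation. acc=(acc<<6)|0x2F=0x2F
Byte[2]=B1: continuation. acc=(acc<<6)|0x31=0xBF1
Byte[3]=83: continuation. acc=(acc<<6)|0x03=0x2FC43
Completed: cp=U+2FC43 (starts at byte 0)
Byte[4]=7C: 1-byte ASCII. cp=U+007C
Byte[5]=CC: 2-byte lead, need 1 cont bytes. acc=0xC
Byte[6]=87: continuation. acc=(acc<<6)|0x07=0x307
Completed: cp=U+0307 (starts at byte 5)
Byte[7]=F0: 4-byte lead, need 3 cont bytes. acc=0x0
Byte[8]=AE: continuation. acc=(acc<<6)|0x2E=0x2E
Byte[9]=98: continuation. acc=(acc<<6)|0x18=0xB98
Byte[10]=B2: continuation. acc=(acc<<6)|0x32=0x2E632
Completed: cp=U+2E632 (starts at byte 7)
Byte[11]=71: 1-byte ASCII. cp=U+0071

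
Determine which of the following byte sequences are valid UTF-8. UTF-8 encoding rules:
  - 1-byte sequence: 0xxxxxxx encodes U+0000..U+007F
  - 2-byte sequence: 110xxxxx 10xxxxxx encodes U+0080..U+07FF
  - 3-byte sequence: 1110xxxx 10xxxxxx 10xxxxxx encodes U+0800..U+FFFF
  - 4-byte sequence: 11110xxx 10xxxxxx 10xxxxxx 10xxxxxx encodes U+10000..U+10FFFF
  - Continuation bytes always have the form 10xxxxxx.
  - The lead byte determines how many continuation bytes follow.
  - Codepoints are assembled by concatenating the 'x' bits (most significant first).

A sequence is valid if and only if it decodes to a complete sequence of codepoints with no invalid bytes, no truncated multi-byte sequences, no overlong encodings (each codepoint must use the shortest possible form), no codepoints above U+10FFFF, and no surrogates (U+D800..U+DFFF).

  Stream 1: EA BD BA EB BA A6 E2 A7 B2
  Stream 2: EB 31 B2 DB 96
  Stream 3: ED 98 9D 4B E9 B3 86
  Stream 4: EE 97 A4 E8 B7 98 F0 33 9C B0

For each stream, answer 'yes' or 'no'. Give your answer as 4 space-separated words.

Stream 1: decodes cleanly. VALID
Stream 2: error at byte offset 1. INVALID
Stream 3: decodes cleanly. VALID
Stream 4: error at byte offset 7. INVALID

Answer: yes no yes no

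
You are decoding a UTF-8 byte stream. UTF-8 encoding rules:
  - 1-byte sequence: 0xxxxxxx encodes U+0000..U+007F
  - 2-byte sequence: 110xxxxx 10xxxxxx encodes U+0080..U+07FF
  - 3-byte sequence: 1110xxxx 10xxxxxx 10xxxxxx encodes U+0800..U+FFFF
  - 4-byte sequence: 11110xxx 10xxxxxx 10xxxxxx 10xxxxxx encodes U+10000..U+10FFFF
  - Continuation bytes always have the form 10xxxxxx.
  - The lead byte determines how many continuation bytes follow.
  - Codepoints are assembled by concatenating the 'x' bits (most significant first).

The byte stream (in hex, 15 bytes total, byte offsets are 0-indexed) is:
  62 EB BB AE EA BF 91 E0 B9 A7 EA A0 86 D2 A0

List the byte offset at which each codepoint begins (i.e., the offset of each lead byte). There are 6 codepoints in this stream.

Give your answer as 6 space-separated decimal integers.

Byte[0]=62: 1-byte ASCII. cp=U+0062
Byte[1]=EB: 3-byte lead, need 2 cont bytes. acc=0xB
Byte[2]=BB: continuation. acc=(acc<<6)|0x3B=0x2FB
Byte[3]=AE: continuation. acc=(acc<<6)|0x2E=0xBEEE
Completed: cp=U+BEEE (starts at byte 1)
Byte[4]=EA: 3-byte lead, need 2 cont bytes. acc=0xA
Byte[5]=BF: continuation. acc=(acc<<6)|0x3F=0x2BF
Byte[6]=91: continuation. acc=(acc<<6)|0x11=0xAFD1
Completed: cp=U+AFD1 (starts at byte 4)
Byte[7]=E0: 3-byte lead, need 2 cont bytes. acc=0x0
Byte[8]=B9: continuation. acc=(acc<<6)|0x39=0x39
Byte[9]=A7: continuation. acc=(acc<<6)|0x27=0xE67
Completed: cp=U+0E67 (starts at byte 7)
Byte[10]=EA: 3-byte lead, need 2 cont bytes. acc=0xA
Byte[11]=A0: continuation. acc=(acc<<6)|0x20=0x2A0
Byte[12]=86: continuation. acc=(acc<<6)|0x06=0xA806
Completed: cp=U+A806 (starts at byte 10)
Byte[13]=D2: 2-byte lead, need 1 cont bytes. acc=0x12
Byte[14]=A0: continuation. acc=(acc<<6)|0x20=0x4A0
Completed: cp=U+04A0 (starts at byte 13)

Answer: 0 1 4 7 10 13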